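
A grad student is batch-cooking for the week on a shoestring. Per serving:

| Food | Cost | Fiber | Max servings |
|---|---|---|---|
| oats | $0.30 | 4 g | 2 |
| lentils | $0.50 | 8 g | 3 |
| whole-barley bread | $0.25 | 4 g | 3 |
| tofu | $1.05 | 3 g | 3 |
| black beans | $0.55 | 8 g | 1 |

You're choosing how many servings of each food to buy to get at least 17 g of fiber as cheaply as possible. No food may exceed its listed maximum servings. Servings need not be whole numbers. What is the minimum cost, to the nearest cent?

$1.06

Cost per g of fiber: lentils $0.0625, whole-barley bread $0.0625, black beans $0.0688, oats $0.0750, tofu $0.3500.
Take 2.125 servings of lentils: +17.0 g fiber for $1.06 (total $1.06, still need 0.0 g).
Filling from the cheapest source first is optimal under one linear minimum: $1.06.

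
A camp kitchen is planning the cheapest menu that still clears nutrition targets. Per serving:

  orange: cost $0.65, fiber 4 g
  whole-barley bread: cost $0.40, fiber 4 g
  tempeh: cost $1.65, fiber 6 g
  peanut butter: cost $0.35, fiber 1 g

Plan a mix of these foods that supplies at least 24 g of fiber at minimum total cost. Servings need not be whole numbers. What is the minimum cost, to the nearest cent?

Cost per g of fiber: whole-barley bread $0.1000, orange $0.1625, tempeh $0.2750, peanut butter $0.3500.
With no serving limits, use only whole-barley bread: 24 g / 4 g = 6 servings × $0.40 = $2.40.

$2.40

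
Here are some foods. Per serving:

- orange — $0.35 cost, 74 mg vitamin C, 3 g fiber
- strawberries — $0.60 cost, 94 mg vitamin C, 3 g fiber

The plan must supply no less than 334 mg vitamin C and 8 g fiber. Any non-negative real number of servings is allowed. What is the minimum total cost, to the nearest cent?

$1.58

At the optimum either one food covers both requirements or two foods hit both targets exactly; no other combination can be cheaper.
orange only: max(334/74, 8/3) = 4.514 servings → $1.58.
strawberries only: max(334/94, 8/3) = 3.553 servings → $2.13.
orange + strawberries with both targets exact would need a negative amount; discard.
So the least-cost plan costs $1.58.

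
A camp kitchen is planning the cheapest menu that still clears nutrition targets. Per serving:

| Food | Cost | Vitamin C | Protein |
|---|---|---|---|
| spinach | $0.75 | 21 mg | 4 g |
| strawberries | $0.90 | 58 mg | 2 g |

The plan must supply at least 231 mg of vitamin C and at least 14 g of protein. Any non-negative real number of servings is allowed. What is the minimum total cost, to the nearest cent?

For a min-cost LP with two ≥-constraints, a basic feasible solution has at most two positive variables.
spinach only: max(231/21, 14/4) = 11 servings → $8.25.
strawberries only: max(231/58, 14/2) = 7 servings → $6.30.
spinach + strawberries with both tight: 1.842 servings and 3.316 servings → $4.37.
Cheapest feasible corner: $4.37.

$4.37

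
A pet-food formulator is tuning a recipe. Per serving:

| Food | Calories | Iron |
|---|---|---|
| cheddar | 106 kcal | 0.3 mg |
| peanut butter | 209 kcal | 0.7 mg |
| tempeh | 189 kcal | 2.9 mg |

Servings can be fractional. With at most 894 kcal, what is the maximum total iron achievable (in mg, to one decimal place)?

13.7 mg

Iron per kcal: tempeh 0.01534, peanut butter 0.003349, cheddar 0.00283.
With no serving limits, spend the whole calories allowance on tempeh: 894 kcal / 189 kcal × 2.9 mg = 13.7 mg.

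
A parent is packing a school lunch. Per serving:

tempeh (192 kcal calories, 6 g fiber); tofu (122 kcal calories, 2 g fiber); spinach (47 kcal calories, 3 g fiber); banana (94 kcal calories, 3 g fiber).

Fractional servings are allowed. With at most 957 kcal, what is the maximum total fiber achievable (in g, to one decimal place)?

Fiber per kcal: spinach 0.06383, banana 0.03191, tempeh 0.03125, tofu 0.01639.
With no serving limits, spend the whole calories allowance on spinach: 957 kcal / 47 kcal × 3 g = 61.1 g.

61.1 g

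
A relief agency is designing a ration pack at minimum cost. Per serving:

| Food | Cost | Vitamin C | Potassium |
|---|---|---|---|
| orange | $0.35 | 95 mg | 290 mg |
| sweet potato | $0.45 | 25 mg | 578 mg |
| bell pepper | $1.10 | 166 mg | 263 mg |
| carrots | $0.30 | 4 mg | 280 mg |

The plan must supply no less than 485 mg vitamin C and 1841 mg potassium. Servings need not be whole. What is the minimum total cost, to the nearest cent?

A basic optimal solution has at most two foods positive. Try each food alone and each pair with both targets met exactly.
orange only: max(485/95, 1841/290) = 6.348 servings → $2.22.
sweet potato only: max(485/25, 1841/578) = 19.4 servings → $8.73.
bell pepper only: max(485/166, 1841/263) = 7 servings → $7.70.
carrots only: max(485/4, 1841/280) = 121.2 servings → $36.38.
orange + sweet potato with both tight: 4.916 servings and 0.7185 servings → $2.04.
orange + bell pepper with both targets exact would need a negative amount; discard.
orange + carrots with both tight: 5.049 servings and 1.346 servings → $2.17.
sweet potato + bell pepper with both tight: 1.992 servings and 2.622 servings → $3.78.
sweet potato + carrots: the both-tight solution has a negative serving — not a feasible corner.
bell pepper + carrots with both tight: 2.827 servings and 3.919 servings → $4.29.
So the least-cost plan costs $2.04.

$2.04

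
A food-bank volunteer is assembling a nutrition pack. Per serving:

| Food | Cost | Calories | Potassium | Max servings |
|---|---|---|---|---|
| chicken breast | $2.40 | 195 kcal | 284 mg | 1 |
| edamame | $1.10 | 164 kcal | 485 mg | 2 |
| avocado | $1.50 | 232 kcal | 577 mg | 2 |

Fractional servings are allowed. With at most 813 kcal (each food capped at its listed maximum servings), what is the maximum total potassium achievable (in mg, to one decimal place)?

2154.6 mg

Potassium per kcal: edamame 2.957, avocado 2.487, chicken breast 1.456.
Take 2 servings of edamame: uses 328 kcal, +970.0 mg potassium (running total 970.0 mg).
Take 2 servings of avocado: uses 464 kcal, +1154.0 mg potassium (running total 2124.0 mg).
Take 0.1077 servings of chicken breast: uses 21 kcal, +30.6 mg potassium (running total 2154.6 mg).
Greedy by best ratio exhausts the calories allowance optimally: 2154.6 mg.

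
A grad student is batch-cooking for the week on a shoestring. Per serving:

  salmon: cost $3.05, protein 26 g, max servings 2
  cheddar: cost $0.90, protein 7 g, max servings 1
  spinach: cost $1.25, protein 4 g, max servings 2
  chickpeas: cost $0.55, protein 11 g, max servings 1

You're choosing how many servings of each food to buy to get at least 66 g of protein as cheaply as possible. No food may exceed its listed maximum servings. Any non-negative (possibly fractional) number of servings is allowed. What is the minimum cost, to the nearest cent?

Cost per g of protein: chickpeas $0.0500, salmon $0.1173, cheddar $0.1286, spinach $0.3125.
Take 1 serving of chickpeas: +11.0 g protein for $0.55 (total $0.55, still need 55.0 g).
Take 2 servings of salmon: +52.0 g protein for $6.10 (total $6.65, still need 3.0 g).
Take 0.4286 servings of cheddar: +3.0 g protein for $0.39 (total $7.04, still need 0.0 g).
Greedy by cheapest-per-g is optimal for a single linear constraint, so the minimum cost is $7.04.

$7.04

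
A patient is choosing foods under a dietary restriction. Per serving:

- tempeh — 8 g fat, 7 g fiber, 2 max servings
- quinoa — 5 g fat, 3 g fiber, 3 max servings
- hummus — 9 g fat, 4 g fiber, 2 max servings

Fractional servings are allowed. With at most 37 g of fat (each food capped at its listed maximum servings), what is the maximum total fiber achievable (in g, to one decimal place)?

25.7 g

Fiber per g fat: tempeh 0.875, quinoa 0.6, hummus 0.4444.
Take 2 servings of tempeh: uses 16 g fat, +14.0 g fiber (running total 14.0 g).
Take 3 servings of quinoa: uses 15 g fat, +9.0 g fiber (running total 23.0 g).
Take 0.6667 servings of hummus: uses 6 g fat, +2.7 g fiber (running total 25.7 g).
Greedy by best ratio exhausts the fat allowance optimally: 25.7 g.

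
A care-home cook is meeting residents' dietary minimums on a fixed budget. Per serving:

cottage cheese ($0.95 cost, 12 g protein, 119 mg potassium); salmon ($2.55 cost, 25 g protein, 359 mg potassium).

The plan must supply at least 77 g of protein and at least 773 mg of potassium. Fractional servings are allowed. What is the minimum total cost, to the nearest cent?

$6.14

This is a tiny linear program; its minimum lies at a vertex of the feasible set. List the vertices and price them.
cottage cheese only: max(77/12, 773/119) = 6.496 servings → $6.17.
salmon only: max(77/25, 773/359) = 3.08 servings → $7.85.
cottage cheese + salmon with both tight: 6.24 servings and 0.08477 servings → $6.14.
The minimum over all feasible corners is $6.14.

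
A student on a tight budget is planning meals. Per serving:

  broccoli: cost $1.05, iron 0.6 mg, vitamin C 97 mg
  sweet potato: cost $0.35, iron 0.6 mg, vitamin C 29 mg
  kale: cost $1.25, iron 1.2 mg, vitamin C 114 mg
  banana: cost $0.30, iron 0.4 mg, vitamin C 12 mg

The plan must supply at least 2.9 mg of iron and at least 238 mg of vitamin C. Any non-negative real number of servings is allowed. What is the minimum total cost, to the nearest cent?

$2.65

A basic optimal solution has at most two foods positive. Try each food alone and each pair with both targets met exactly.
broccoli only: max(2.9/0.6, 238/97) = 4.833 servings → $5.08.
sweet potato only: max(2.9/0.6, 238/29) = 8.207 servings → $2.87.
kale only: max(2.9/1.2, 238/114) = 2.417 servings → $3.02.
banana only: max(2.9/0.4, 238/12) = 19.83 servings → $5.95.
broccoli + sweet potato with both tight: 1.439 servings and 3.395 servings → $2.70.
broccoli + kale: intersection lies outside the first quadrant.
broccoli + banana with both tight: 1.911 servings and 4.383 servings → $3.32.
sweet potato + kale with both tight: 1.339 servings and 1.747 servings → $2.65.
sweet potato + banana: the both-tight solution has a negative serving — not a feasible corner.
kale + banana with both tight: 1.936 servings and 1.442 servings → $2.85.
So the least-cost plan costs $2.65.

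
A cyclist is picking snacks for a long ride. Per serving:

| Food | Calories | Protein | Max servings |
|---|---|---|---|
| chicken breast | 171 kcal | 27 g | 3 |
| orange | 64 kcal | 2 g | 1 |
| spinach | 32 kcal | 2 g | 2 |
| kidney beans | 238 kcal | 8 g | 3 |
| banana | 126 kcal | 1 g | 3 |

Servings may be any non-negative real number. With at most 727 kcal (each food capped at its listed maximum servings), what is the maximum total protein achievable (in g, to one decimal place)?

90.0 g

Protein per kcal: chicken breast 0.1579, spinach 0.0625, kidney beans 0.03361, orange 0.03125, banana 0.007937.
Take 3 servings of chicken breast: uses 513 kcal, +81.0 g protein (running total 81.0 g).
Take 2 servings of spinach: uses 64 kcal, +4.0 g protein (running total 85.0 g).
Take 0.6303 servings of kidney beans: uses 150 kcal, +5.0 g protein (running total 90.0 g).
Greedy by best ratio exhausts the calories allowance optimally: 90.0 g.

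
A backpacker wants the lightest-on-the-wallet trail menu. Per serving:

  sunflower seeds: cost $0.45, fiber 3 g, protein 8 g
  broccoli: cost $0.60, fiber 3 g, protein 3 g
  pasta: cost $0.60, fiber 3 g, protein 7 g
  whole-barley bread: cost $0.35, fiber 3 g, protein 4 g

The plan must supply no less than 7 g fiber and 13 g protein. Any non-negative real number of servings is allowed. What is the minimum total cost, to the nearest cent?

An LP optimum is at a vertex; with two nutrient constraints at most two foods are used. Check each candidate.
sunflower seeds only: max(7/3, 13/8) = 2.333 servings → $1.05.
broccoli only: max(7/3, 13/3) = 4.333 servings → $2.60.
pasta only: max(7/3, 13/7) = 2.333 servings → $1.40.
whole-barley bread only: max(7/3, 13/4) = 3.25 servings → $1.14.
sunflower seeds + broccoli with both tight: 1.2 servings and 1.133 servings → $1.22.
sunflower seeds + pasta: the both-tight solution has a negative serving — not a feasible corner.
sunflower seeds + whole-barley bread with both tight: 0.9167 servings and 1.417 servings → $0.91.
broccoli + pasta with both tight: 0.8333 servings and 1.5 servings → $1.40.
broccoli + whole-barley bread: the both-tight solution has a negative serving — not a feasible corner.
pasta + whole-barley bread with both tight: 1.222 servings and 1.111 servings → $1.12.
So the least-cost plan costs $0.91.

$0.91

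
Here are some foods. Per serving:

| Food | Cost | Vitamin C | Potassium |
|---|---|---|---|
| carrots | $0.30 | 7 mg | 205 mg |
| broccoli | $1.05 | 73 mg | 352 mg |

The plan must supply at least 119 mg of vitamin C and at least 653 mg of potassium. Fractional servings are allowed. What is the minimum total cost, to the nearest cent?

$1.80

Check every corner: each single food scaled to meet both minima, and each pair solved so both constraints bind.
carrots only: max(119/7, 653/205) = 17 servings → $5.10.
broccoli only: max(119/73, 653/352) = 1.855 servings → $1.95.
carrots + broccoli with both tight: 0.4624 servings and 1.586 servings → $1.80.
So the least-cost plan costs $1.80.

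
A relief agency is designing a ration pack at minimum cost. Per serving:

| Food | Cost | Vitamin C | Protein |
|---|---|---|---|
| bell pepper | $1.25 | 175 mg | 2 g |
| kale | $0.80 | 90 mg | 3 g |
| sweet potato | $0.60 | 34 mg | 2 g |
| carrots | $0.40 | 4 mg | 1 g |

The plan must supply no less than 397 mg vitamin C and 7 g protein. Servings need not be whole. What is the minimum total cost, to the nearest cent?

bell pepper only: max(397/175, 7/2) = 3.5 servings → $4.38.
kale only: max(397/90, 7/3) = 4.411 servings → $3.53.
sweet potato only: max(397/34, 7/2) = 11.68 servings → $7.01.
carrots only: max(397/4, 7/1) = 99.25 servings → $39.70.
bell pepper + kale with both tight: 1.626 servings and 1.249 servings → $3.03.
bell pepper + sweet potato with both tight: 1.972 servings and 1.528 servings → $3.38.
bell pepper + carrots with both tight: 2.21 servings and 2.581 servings → $3.79.
kale + sweet potato with both targets exact would need a negative amount; discard.
kale + carrots: the both-tight solution has a negative serving — not a feasible corner.
sweet potato + carrots: intersection lies outside the first quadrant.
The minimum over all feasible corners is $3.03.

$3.03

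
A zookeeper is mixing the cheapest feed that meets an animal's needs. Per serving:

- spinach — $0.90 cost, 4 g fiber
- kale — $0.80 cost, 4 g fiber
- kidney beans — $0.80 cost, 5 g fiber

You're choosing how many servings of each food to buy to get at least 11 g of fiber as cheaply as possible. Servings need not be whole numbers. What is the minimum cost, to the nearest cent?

Cost per g of fiber: kidney beans $0.1600, kale $0.2000, spinach $0.2250.
With no serving limits, use only kidney beans: 11 g / 5 g = 2.2 servings × $0.80 = $1.76.

$1.76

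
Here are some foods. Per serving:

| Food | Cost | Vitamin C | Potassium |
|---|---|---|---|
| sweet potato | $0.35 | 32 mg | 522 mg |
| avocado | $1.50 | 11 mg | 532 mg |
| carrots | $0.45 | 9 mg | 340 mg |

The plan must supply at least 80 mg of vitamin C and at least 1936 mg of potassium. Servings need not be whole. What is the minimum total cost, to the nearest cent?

$1.30

For a min-cost LP with two ≥-constraints, a basic feasible solution has at most two positive variables.
sweet potato only: max(80/32, 1936/522) = 3.709 servings → $1.30.
avocado only: max(80/11, 1936/532) = 7.273 servings → $10.91.
carrots only: max(80/9, 1936/340) = 8.889 servings → $4.00.
sweet potato + avocado with both tight: 1.885 servings and 1.79 servings → $3.34.
sweet potato + carrots with both tight: 1.581 servings and 3.266 servings → $2.02.
avocado + carrots: the both-tight solution has a negative serving — not a feasible corner.
So the least-cost plan costs $1.30.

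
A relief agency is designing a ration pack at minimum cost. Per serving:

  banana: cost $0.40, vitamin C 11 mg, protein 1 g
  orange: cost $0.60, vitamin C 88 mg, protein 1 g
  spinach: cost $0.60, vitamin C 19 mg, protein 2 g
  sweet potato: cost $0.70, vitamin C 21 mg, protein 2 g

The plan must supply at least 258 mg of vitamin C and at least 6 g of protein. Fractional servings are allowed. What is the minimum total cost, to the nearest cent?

Two binding constraints pin down two serving amounts, so the optimal mix uses at most two foods. The candidates are each food alone (scaled to the tighter of vitamin C/protein) and each pair with both constraints tight.
banana only: max(258/11, 6/1) = 23.45 servings → $9.38.
orange only: max(258/88, 6/1) = 6 servings → $3.60.
spinach only: max(258/19, 6/2) = 13.58 servings → $8.15.
sweet potato only: max(258/21, 6/2) = 12.29 servings → $8.60.
banana + orange with both tight: 3.506 servings and 2.494 servings → $2.90.
banana + spinach with both targets exact would need a negative amount; discard.
banana + sweet potato: intersection lies outside the first quadrant.
orange + spinach with both tight: 2.561 servings and 1.72 servings → $2.57.
orange + sweet potato with both tight: 2.516 servings and 1.742 servings → $2.73.
spinach + sweet potato: intersection lies outside the first quadrant.
The minimum over all feasible corners is $2.57.

$2.57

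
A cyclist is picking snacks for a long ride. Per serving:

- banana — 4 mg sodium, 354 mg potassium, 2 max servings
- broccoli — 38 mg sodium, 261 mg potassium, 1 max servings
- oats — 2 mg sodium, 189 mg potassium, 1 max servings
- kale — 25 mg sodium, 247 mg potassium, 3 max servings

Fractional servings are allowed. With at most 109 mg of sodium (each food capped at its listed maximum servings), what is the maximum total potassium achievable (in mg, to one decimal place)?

1802.8 mg

Potassium per mg sodium: oats 94.5, banana 88.5, kale 9.88, broccoli 6.868.
Take 1 serving of oats: uses 2 mg sodium, +189.0 mg potassium (running total 189.0 mg).
Take 2 servings of banana: uses 8 mg sodium, +708.0 mg potassium (running total 897.0 mg).
Take 3 servings of kale: uses 75 mg sodium, +741.0 mg potassium (running total 1638.0 mg).
Take 0.6316 servings of broccoli: uses 24 mg sodium, +164.8 mg potassium (running total 1802.8 mg).
Filling greedily by potassium-per-mg sodium is optimal for one linear limit, giving 1802.8 mg.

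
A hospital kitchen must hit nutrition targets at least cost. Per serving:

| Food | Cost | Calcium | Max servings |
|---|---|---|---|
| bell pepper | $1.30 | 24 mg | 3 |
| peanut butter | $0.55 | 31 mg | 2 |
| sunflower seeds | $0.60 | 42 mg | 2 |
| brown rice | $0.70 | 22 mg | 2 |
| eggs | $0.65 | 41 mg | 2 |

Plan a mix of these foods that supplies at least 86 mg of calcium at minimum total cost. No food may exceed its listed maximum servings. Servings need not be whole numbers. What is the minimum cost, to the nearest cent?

$1.23

Cost per mg of calcium: sunflower seeds $0.0143, eggs $0.0159, peanut butter $0.0177, brown rice $0.0318, bell pepper $0.0542.
Take 2 servings of sunflower seeds: +84.0 mg calcium for $1.20 (total $1.20, still need 2.0 mg).
Take 0.04878 servings of eggs: +2.0 mg calcium for $0.03 (total $1.23, still need 0.0 mg).
Greedy by cheapest-per-mg is optimal for a single linear constraint, so the minimum cost is $1.23.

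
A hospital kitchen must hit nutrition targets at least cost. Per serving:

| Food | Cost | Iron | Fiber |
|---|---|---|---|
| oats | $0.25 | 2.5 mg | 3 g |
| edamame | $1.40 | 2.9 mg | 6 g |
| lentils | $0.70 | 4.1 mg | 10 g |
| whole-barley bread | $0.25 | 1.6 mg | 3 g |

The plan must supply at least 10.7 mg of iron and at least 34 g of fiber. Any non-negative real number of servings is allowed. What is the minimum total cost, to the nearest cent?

With two linear requirements the optimum uses one or two foods; enumerate the corners.
oats only: max(10.7/2.5, 34/3) = 11.33 servings → $2.83.
edamame only: max(10.7/2.9, 34/6) = 5.667 servings → $7.93.
lentils only: max(10.7/4.1, 34/10) = 3.4 servings → $2.38.
whole-barley bread only: max(10.7/1.6, 34/3) = 11.33 servings → $2.83.
oats + edamame: intersection lies outside the first quadrant.
oats + lentils: intersection lies outside the first quadrant.
oats + whole-barley bread with both targets exact would need a negative amount; discard.
edamame + lentils: the both-tight solution has a negative serving — not a feasible corner.
edamame + whole-barley bread: the both-tight solution has a negative serving — not a feasible corner.
lentils + whole-barley bread: the both-tight solution has a negative serving — not a feasible corner.
The minimum over all feasible corners is $2.38.

$2.38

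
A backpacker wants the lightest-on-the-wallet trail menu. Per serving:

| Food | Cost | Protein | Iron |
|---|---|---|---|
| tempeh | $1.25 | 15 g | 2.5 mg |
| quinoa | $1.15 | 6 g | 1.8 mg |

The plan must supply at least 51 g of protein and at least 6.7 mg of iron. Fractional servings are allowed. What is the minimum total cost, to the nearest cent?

$4.25

Compare the cost at each extreme point of the feasible region.
tempeh only: max(51/15, 6.7/2.5) = 3.4 servings → $4.25.
quinoa only: max(51/6, 6.7/1.8) = 8.5 servings → $9.78.
tempeh + quinoa with both targets exact would need a negative amount; discard.
So the least-cost plan costs $4.25.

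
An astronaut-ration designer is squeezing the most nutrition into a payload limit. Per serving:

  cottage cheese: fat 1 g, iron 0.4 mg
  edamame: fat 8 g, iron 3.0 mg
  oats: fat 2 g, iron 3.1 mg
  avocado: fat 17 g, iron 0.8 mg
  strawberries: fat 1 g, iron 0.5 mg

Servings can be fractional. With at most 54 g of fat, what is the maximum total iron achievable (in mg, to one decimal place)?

83.7 mg

Iron per g fat: oats 1.55, strawberries 0.5, cottage cheese 0.4, edamame 0.375, avocado 0.04706.
With no serving limits, spend the whole fat allowance on oats: 54 g / 2 g × 3.1 mg = 83.7 mg.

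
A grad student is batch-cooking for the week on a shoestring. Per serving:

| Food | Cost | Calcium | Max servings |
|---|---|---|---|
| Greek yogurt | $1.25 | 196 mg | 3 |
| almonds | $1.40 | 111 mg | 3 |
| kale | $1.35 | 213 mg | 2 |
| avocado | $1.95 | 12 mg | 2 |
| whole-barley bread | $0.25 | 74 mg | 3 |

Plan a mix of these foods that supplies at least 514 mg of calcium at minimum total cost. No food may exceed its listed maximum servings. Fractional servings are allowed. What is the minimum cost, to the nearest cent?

$2.60

Cost per mg of calcium: whole-barley bread $0.0034, kale $0.0063, Greek yogurt $0.0064, almonds $0.0126, avocado $0.1625.
Take 3 servings of whole-barley bread: +222.0 mg calcium for $0.75 (total $0.75, still need 292.0 mg).
Take 1.371 servings of kale: +292.0 mg calcium for $1.85 (total $2.60, still need 0.0 mg).
Filling from the cheapest source first is optimal under one linear minimum: $2.60.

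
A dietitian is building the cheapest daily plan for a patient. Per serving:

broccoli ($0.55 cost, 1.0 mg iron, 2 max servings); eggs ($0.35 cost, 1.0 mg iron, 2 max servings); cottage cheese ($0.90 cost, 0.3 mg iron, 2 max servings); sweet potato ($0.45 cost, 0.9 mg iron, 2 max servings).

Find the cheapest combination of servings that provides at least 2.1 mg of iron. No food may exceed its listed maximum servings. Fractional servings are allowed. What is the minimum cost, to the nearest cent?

$0.75

Cost per mg of iron: eggs $0.3500, sweet potato $0.5000, broccoli $0.5500, cottage cheese $3.0000.
Take 2 servings of eggs: +2.0 mg iron for $0.70 (total $0.70, still need 0.1 mg).
Take 0.1111 servings of sweet potato: +0.1 mg iron for $0.05 (total $0.75, still need 0.0 mg).
Filling from the cheapest source first is optimal under one linear minimum: $0.75.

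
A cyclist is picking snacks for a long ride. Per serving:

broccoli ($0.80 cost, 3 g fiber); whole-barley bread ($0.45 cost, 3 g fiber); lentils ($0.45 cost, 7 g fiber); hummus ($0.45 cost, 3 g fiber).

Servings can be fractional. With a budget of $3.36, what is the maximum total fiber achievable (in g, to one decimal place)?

52.3 g

Fiber per dollar: lentils 15.56, whole-barley bread 6.667, hummus 6.667, broccoli 3.75.
With no serving limits, spend the whole cost allowance on lentils: $3.36 / $0.45 × 7 g = 52.3 g.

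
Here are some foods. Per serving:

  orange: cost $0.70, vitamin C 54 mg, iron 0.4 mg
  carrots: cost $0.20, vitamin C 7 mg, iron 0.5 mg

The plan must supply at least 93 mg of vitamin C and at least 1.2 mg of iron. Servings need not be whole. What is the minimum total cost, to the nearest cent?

A basic optimal solution has at most two foods positive. Try each food alone and each pair with both targets met exactly.
orange only: max(93/54, 1.2/0.4) = 3 servings → $2.10.
carrots only: max(93/7, 1.2/0.5) = 13.29 servings → $2.66.
orange + carrots with both tight: 1.574 servings and 1.14 servings → $1.33.
So the least-cost plan costs $1.33.

$1.33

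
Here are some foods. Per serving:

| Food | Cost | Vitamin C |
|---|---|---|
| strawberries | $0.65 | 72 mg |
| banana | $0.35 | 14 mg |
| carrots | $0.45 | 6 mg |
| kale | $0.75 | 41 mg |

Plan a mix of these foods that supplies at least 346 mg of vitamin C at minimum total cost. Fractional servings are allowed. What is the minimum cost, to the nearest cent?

$3.12

Cost per mg of vitamin C: strawberries $0.0090, kale $0.0183, banana $0.0250, carrots $0.0750.
With no serving limits, use only strawberries: 346 mg / 72 mg = 4.806 servings × $0.65 = $3.12.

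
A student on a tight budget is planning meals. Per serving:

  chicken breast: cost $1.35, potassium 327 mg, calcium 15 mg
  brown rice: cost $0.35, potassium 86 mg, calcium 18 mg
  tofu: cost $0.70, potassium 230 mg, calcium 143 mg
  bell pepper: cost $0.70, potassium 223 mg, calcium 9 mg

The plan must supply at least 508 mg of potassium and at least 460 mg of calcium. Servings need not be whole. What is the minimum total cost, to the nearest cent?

At the optimum either one food covers both requirements or two foods hit both targets exactly; no other combination can be cheaper.
chicken breast only: max(508/327, 460/15) = 30.67 servings → $41.40.
brown rice only: max(508/86, 460/18) = 25.56 servings → $8.94.
tofu only: max(508/230, 460/143) = 3.217 servings → $2.25.
bell pepper only: max(508/223, 460/9) = 51.11 servings → $35.78.
chicken breast + brown rice: intersection lies outside the first quadrant.
chicken breast + tofu with both targets exact would need a negative amount; discard.
chicken breast + bell pepper: intersection lies outside the first quadrant.
brown rice + tofu with both targets exact would need a negative amount; discard.
brown rice + bell pepper: the both-tight solution has a negative serving — not a feasible corner.
tofu + bell pepper: the both-tight solution has a negative serving — not a feasible corner.
So the least-cost plan costs $2.25.

$2.25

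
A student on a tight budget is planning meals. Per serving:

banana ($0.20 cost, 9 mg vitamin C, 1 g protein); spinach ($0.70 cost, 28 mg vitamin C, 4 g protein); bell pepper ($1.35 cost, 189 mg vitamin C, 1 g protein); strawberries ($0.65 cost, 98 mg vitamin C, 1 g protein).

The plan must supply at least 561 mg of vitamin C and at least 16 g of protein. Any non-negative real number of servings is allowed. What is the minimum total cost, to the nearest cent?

$5.14

banana only: max(561/9, 16/1) = 62.33 servings → $12.47.
spinach only: max(561/28, 16/4) = 20.04 servings → $14.03.
bell pepper only: max(561/189, 16/1) = 16 servings → $21.60.
strawberries only: max(561/98, 16/1) = 16 servings → $10.40.
banana + spinach: intersection lies outside the first quadrant.
banana + bell pepper with both tight: 13.68 servings and 2.317 servings → $5.86.
banana + strawberries with both tight: 11.31 servings and 4.685 servings → $5.31.
spinach + bell pepper with both tight: 3.383 servings and 2.467 servings → $5.70.
spinach + strawberries with both tight: 2.766 servings and 4.934 servings → $5.14.
bell pepper + strawberries with both targets exact would need a negative amount; discard.
The minimum over all feasible corners is $5.14.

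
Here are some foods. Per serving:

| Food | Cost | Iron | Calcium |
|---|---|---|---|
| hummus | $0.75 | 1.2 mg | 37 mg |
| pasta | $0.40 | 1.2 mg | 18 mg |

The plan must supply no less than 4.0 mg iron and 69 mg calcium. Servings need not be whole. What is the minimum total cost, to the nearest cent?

Compare the cost at each extreme point of the feasible region.
hummus only: max(4.0/1.2, 69/37) = 3.333 servings → $2.50.
pasta only: max(4.0/1.2, 69/18) = 3.833 servings → $1.53.
hummus + pasta with both tight: 0.4737 servings and 2.86 servings → $1.50.
Cheapest feasible corner: $1.50.

$1.50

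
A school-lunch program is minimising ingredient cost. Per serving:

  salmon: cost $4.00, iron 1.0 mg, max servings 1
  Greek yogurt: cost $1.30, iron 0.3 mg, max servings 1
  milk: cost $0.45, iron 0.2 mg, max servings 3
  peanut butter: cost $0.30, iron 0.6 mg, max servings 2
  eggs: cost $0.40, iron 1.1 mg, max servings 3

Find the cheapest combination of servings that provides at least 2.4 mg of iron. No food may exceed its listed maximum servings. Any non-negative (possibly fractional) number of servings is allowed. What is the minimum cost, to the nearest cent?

Cost per mg of iron: eggs $0.3636, peanut butter $0.5000, milk $2.2500, salmon $4.0000, Greek yogurt $4.3333.
Take 2.182 servings of eggs: +2.4 mg iron for $0.87 (total $0.87, still need 0.0 mg).
Filling from the cheapest source first is optimal under one linear minimum: $0.87.

$0.87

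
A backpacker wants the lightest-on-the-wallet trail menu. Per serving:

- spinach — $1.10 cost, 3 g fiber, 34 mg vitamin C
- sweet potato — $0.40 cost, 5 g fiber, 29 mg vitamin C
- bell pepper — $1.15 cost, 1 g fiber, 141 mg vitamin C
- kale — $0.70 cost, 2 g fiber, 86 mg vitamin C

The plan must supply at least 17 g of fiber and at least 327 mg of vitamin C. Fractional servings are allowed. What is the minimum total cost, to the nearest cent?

spinach only: max(17/3, 327/34) = 9.618 servings → $10.58.
sweet potato only: max(17/5, 327/29) = 11.28 servings → $4.51.
bell pepper only: max(17/1, 327/141) = 17 servings → $19.55.
kale only: max(17/2, 327/86) = 8.5 servings → $5.95.
spinach + sweet potato: intersection lies outside the first quadrant.
spinach + bell pepper with both tight: 5.321 servings and 1.036 servings → $7.04.
spinach + kale with both tight: 4.253 servings and 2.121 servings → $6.16.
sweet potato + bell pepper with both tight: 3.062 servings and 1.689 servings → $3.17.
sweet potato + kale with both tight: 2.172 servings and 3.07 servings → $3.02.
bell pepper + kale with both targets exact would need a negative amount; discard.
The minimum over all feasible corners is $3.02.

$3.02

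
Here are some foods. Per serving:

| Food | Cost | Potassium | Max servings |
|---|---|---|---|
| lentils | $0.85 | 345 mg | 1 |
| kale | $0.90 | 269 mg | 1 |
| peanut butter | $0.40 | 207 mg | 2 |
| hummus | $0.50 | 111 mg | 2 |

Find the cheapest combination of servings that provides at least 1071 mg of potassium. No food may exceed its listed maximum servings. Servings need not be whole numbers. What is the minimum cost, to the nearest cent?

Cost per mg of potassium: peanut butter $0.0019, lentils $0.0025, kale $0.0033, hummus $0.0045.
Take 2 servings of peanut butter: +414.0 mg potassium for $0.80 (total $0.80, still need 657.0 mg).
Take 1 serving of lentils: +345.0 mg potassium for $0.85 (total $1.65, still need 312.0 mg).
Take 1 serving of kale: +269.0 mg potassium for $0.90 (total $2.55, still need 43.0 mg).
Take 0.3874 servings of hummus: +43.0 mg potassium for $0.19 (total $2.74, still need 0.0 mg).
Filling from the cheapest source first is optimal under one linear minimum: $2.74.

$2.74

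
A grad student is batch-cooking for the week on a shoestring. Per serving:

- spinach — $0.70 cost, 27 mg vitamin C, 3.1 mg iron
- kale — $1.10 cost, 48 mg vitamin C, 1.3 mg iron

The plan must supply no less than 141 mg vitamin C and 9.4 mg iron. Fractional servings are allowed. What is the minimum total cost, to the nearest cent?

This is a tiny linear program; its minimum lies at a vertex of the feasible set. List the vertices and price them.
spinach only: max(141/27, 9.4/3.1) = 5.222 servings → $3.66.
kale only: max(141/48, 9.4/1.3) = 7.231 servings → $7.95.
spinach + kale with both tight: 2.356 servings and 1.612 servings → $3.42.
The minimum over all feasible corners is $3.42.

$3.42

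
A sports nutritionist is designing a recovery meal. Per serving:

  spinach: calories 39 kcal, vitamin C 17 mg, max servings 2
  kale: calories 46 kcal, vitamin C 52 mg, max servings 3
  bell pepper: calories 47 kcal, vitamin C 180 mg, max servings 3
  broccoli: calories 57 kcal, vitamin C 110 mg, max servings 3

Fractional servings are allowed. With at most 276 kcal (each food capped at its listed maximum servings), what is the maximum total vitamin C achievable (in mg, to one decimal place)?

800.5 mg

Vitamin C per kcal: bell pepper 3.83, broccoli 1.93, kale 1.13, spinach 0.4359.
Take 3 servings of bell pepper: uses 141 kcal, +540.0 mg vitamin C (running total 540.0 mg).
Take 2.368 servings of broccoli: uses 135 kcal, +260.5 mg vitamin C (running total 800.5 mg).
Filling greedily by vitamin C-per-kcal is optimal for one linear limit, giving 800.5 mg.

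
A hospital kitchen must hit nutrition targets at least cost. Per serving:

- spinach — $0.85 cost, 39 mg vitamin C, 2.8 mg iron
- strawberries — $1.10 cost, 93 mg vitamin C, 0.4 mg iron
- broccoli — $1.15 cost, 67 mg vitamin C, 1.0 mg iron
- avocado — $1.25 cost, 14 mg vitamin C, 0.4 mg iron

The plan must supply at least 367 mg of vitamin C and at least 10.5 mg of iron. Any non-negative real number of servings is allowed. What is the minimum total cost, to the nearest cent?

$5.66

With two linear requirements the optimum uses one or two foods; enumerate the corners.
spinach only: max(367/39, 10.5/2.8) = 9.41 servings → $8.00.
strawberries only: max(367/93, 10.5/0.4) = 26.25 servings → $28.88.
broccoli only: max(367/67, 10.5/1.0) = 10.5 servings → $12.07.
avocado only: max(367/14, 10.5/0.4) = 26.25 servings → $32.81.
spinach + strawberries with both tight: 3.389 servings and 2.525 servings → $5.66.
spinach + broccoli with both tight: 2.264 servings and 4.159 servings → $6.71.
spinach + avocado with both tight: 0.008475 servings and 26.19 servings → $32.75.
strawberries + broccoli with both targets exact would need a negative amount; discard.
strawberries + avocado with both targets exact would need a negative amount; discard.
broccoli + avocado: intersection lies outside the first quadrant.
Cheapest feasible corner: $5.66.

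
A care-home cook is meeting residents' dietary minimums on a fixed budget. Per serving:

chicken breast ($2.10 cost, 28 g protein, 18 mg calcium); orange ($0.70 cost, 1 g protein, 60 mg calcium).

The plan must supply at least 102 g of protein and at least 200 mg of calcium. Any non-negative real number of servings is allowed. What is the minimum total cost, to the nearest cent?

With two linear requirements the optimum uses one or two foods; enumerate the corners.
chicken breast only: max(102/28, 200/18) = 11.11 servings → $23.33.
orange only: max(102/1, 200/60) = 102 servings → $71.40.
chicken breast + orange with both tight: 3.562 servings and 2.265 servings → $9.07.
The minimum over all feasible corners is $9.07.

$9.07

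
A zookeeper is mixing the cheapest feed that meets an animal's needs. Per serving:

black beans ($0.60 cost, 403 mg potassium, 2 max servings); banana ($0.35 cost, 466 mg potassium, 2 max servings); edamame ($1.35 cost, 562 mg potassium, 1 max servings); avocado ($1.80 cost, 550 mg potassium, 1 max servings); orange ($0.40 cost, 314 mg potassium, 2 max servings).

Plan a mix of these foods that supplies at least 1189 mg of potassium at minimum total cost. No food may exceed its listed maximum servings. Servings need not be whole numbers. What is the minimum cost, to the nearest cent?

$1.03

Cost per mg of potassium: banana $0.0008, orange $0.0013, black beans $0.0015, edamame $0.0024, avocado $0.0033.
Take 2 servings of banana: +932.0 mg potassium for $0.70 (total $0.70, still need 257.0 mg).
Take 0.8185 servings of orange: +257.0 mg potassium for $0.33 (total $1.03, still need 0.0 mg).
Filling from the cheapest source first is optimal under one linear minimum: $1.03.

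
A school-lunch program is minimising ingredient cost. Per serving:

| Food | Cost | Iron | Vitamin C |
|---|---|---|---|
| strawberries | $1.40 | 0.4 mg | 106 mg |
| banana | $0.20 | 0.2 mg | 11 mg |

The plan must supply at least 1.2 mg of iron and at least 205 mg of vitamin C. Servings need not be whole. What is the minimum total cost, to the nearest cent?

$2.85

Compare the cost at each extreme point of the feasible region.
strawberries only: max(1.2/0.4, 205/106) = 3 servings → $4.20.
banana only: max(1.2/0.2, 205/11) = 18.64 servings → $3.73.
strawberries + banana with both tight: 1.655 servings and 2.69 servings → $2.85.
Cheapest feasible corner: $2.85.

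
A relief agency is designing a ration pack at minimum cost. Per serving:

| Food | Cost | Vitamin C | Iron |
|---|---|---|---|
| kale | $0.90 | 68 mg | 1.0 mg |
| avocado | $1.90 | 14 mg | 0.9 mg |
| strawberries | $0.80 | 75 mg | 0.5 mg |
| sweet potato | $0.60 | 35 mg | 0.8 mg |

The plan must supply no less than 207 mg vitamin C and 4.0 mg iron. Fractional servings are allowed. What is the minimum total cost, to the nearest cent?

$3.20

The cheapest plan sits at a corner of the feasible region — with two constraints it uses at most two foods.
kale only: max(207/68, 4.0/1.0) = 4 servings → $3.60.
avocado only: max(207/14, 4.0/0.9) = 14.79 servings → $28.09.
strawberries only: max(207/75, 4.0/0.5) = 8 servings → $6.40.
sweet potato only: max(207/35, 4.0/0.8) = 5.914 servings → $3.55.
kale + avocado with both tight: 2.761 servings and 1.377 servings → $5.10.
kale + strawberries: the both-tight solution has a negative serving — not a feasible corner.
kale + sweet potato with both tight: 1.32 servings and 3.351 servings → $3.20.
avocado + strawberries with both tight: 3.248 servings and 2.154 servings → $7.89.
avocado + sweet potato: the both-tight solution has a negative serving — not a feasible corner.
strawberries + sweet potato with both tight: 0.6024 servings and 4.624 servings → $3.26.
So the least-cost plan costs $3.20.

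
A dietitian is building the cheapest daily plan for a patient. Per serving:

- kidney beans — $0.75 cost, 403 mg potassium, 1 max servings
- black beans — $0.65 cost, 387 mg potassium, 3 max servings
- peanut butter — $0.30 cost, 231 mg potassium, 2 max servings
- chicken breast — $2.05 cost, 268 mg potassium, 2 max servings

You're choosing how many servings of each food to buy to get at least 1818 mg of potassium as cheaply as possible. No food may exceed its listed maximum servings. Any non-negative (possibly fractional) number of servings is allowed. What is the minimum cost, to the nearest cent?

Cost per mg of potassium: peanut butter $0.0013, black beans $0.0017, kidney beans $0.0019, chicken breast $0.0076.
Take 2 servings of peanut butter: +462.0 mg potassium for $0.60 (total $0.60, still need 1356.0 mg).
Take 3 servings of black beans: +1161.0 mg potassium for $1.95 (total $2.55, still need 195.0 mg).
Take 0.4839 servings of kidney beans: +195.0 mg potassium for $0.36 (total $2.91, still need 0.0 mg).
Filling from the cheapest source first is optimal under one linear minimum: $2.91.

$2.91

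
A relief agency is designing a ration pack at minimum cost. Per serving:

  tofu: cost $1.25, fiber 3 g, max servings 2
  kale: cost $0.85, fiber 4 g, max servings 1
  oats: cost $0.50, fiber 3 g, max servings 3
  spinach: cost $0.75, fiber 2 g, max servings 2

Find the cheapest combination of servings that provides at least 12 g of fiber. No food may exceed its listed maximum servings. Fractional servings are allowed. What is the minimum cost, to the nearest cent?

$2.14

Cost per g of fiber: oats $0.1667, kale $0.2125, spinach $0.3750, tofu $0.4167.
Take 3 servings of oats: +9.0 g fiber for $1.50 (total $1.50, still need 3.0 g).
Take 0.75 servings of kale: +3.0 g fiber for $0.64 (total $2.14, still need 0.0 g).
Greedy by cheapest-per-g is optimal for a single linear constraint, so the minimum cost is $2.14.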